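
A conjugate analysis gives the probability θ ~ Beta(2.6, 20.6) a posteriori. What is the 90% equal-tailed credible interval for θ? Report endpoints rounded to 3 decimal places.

[0.029, 0.234]

Posterior: Beta(2.6, 20.6).
Equal-tailed 90% interval: the 0.05 and 0.95 quantiles of Beta(2.6, 20.6).
Posterior mean ≈ 0.112, SD ≈ 0.064; a Normal approximation gives roughly [0.007, 0.218].
Exact: F⁻¹(0.05) = 0.029; F⁻¹(0.95) = 0.234.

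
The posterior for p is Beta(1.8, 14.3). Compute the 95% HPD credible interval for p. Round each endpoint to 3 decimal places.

[0.002, 0.261]

The posterior is unimodal and skewed, so the HPD interval has equal density at both endpoints and is the shortest 95% interval.
Solving f(0.002) = f(0.261) with F(0.261) − F(0.002) = 0.95 gives [0.002, 0.261].
For comparison, the equal-tailed interval is [0.012, 0.299]; the HPD is narrower and shifted toward the mode.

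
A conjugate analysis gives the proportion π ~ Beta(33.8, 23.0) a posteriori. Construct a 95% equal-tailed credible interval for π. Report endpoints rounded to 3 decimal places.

Posterior: Beta(33.8, 23.0).
Equal-tailed 95% interval: the 0.025 and 0.975 quantiles of Beta(33.8, 23.0).
Posterior mean ≈ 0.595, SD ≈ 0.065; a Normal approximation gives roughly [0.469, 0.722].
Exact: F⁻¹(0.025) = 0.466; F⁻¹(0.975) = 0.718.

[0.466, 0.718]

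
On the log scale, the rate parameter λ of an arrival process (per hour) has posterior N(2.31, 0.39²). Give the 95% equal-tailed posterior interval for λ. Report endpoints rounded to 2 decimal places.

On the log scale the 95% interval is 2.31 ± 1.960 × 0.39 = [1.5456, 3.0744].
Exponentiate: [e^1.5456, e^3.0744] = [4.69, 21.64].

[4.69, 21.64]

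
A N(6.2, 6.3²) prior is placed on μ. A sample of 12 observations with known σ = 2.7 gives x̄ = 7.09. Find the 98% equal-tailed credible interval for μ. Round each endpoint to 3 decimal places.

Posterior precision = 1/6.3² + 12/2.7² = 0.0252 + 1.6461 = 1.6713, so posterior SD = 0.7735.
Posterior mean = (6.2/6.3² + 12·7.09/2.7²) / 1.6713 = 7.0766.
Interval: 7.0766 ± 2.326 × 0.7735 → [5.277, 8.876].

[5.277, 8.876]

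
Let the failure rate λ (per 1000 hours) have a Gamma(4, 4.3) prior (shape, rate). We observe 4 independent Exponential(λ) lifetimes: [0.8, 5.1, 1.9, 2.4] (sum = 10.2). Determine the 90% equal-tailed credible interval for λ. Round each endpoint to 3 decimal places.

[0.275, 0.907]

Posterior: Gamma(4+4, 4.3+10.2) = Gamma(8, 14.5) (shape, rate).
Equal-tailed 90% interval: Gamma(8, 14.5) quantiles at 0.05 and 0.95.
Posterior mean ≈ 0.552, SD ≈ 0.195; a Normal approximation gives roughly [0.231, 0.873].
Exact: lower = 0.275; upper = 0.907.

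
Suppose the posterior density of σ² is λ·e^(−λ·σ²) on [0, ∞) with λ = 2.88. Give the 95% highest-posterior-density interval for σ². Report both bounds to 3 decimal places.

[0.000, 1.040]

The exponential density is strictly decreasing on [0, ∞), so the HPD interval is anchored at 0: [0, q] with P(σ² ≤ q) = 0.95.
q = −ln(1 − 0.95) / 2.88 = 2.9957 / 2.88 = 1.040.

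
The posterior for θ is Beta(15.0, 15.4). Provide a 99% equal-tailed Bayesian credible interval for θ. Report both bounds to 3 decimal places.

Posterior: Beta(15.0, 15.4).
Equal-tailed 99% interval: the 0.005 and 0.995 quantiles of Beta(15.0, 15.4).
Posterior mean ≈ 0.493, SD ≈ 0.089; a Normal approximation gives roughly [0.264, 0.723].
Exact: F⁻¹(0.005) = 0.271; F⁻¹(0.995) = 0.717.

[0.271, 0.717]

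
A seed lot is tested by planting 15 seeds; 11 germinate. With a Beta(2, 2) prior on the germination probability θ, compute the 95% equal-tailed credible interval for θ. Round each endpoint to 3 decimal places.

Posterior: Beta(2+11, 2+4) = Beta(13, 6).
Equal-tailed 95% interval: the 0.025 and 0.975 quantiles of Beta(13, 6).
Posterior mean ≈ 0.684, SD ≈ 0.104; a Normal approximation gives roughly [0.480, 0.888].
Exact: F⁻¹(0.025) = 0.465; F⁻¹(0.975) = 0.867.

[0.465, 0.867]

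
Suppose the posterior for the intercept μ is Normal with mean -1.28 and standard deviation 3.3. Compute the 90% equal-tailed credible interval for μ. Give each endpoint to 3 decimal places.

[-6.708, 4.148]

The posterior is symmetric, so the 90% equal-tailed interval is μ = -1.28 ± z·3.3 with z = 1.645.
Half-width: 1.645 × 3.3 = 5.428.
-1.28 − 5.428 = -6.708; -1.28 + 5.428 = 4.148.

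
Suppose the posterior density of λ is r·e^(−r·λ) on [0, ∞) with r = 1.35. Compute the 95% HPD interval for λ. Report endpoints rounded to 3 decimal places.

The exponential density is strictly decreasing on [0, ∞), so the HPD interval is anchored at 0: [0, q] with P(λ ≤ q) = 0.95.
q = −ln(1 − 0.95) / 1.35 = 2.9957 / 1.35 = 2.219.

[0.000, 2.219]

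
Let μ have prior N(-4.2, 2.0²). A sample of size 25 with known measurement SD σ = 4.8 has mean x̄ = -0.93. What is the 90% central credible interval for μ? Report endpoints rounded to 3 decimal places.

Posterior precision = 1/2.0² + 25/4.8² = 0.2500 + 1.0851 = 1.3351, so posterior SD = 0.8655.
Posterior mean = (-4.2/2.0² + 25·-0.93/4.8²) / 1.3351 = -1.5423.
Interval: -1.5423 ± 1.645 × 0.8655 → [-2.966, -0.119].

[-2.966, -0.119]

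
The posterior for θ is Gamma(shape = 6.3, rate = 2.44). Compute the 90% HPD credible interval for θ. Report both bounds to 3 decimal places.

[0.952, 4.150]

The posterior is unimodal and skewed, so the HPD interval has equal density at both endpoints and is the shortest 90% interval.
Solving f(0.952) = f(4.150) with F(4.150) − F(0.952) = 0.90 gives [0.952, 4.150].
For comparison, the equal-tailed interval is [1.152, 4.473]; the HPD is narrower and shifted toward the mode.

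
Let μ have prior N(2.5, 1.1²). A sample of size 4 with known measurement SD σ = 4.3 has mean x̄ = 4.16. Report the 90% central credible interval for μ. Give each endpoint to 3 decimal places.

[1.234, 4.455]

Posterior precision = 1/1.1² + 4/4.3² = 0.8264 + 0.2163 = 1.0428, so posterior SD = 0.9793.
Posterior mean = (2.5/1.1² + 4·4.16/4.3²) / 1.0428 = 2.8444.
Interval: 2.8444 ± 1.645 × 0.9793 → [1.234, 4.455].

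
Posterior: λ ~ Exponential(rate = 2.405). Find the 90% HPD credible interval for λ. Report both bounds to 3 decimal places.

[0.000, 0.957]

The exponential density is strictly decreasing on [0, ∞), so the HPD interval is anchored at 0: [0, q] with P(λ ≤ q) = 0.90.
q = −ln(1 − 0.90) / 2.405 = 2.3026 / 2.405 = 0.957.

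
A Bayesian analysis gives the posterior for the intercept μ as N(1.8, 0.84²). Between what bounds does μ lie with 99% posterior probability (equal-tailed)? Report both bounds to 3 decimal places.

[-0.364, 3.964]

The posterior is symmetric, so the 99% equal-tailed interval is μ = 1.8 ± z·0.84 with z = 2.576.
Half-width: 2.576 × 0.84 = 2.164.
1.8 − 2.164 = -0.364; 1.8 + 2.164 = 3.964.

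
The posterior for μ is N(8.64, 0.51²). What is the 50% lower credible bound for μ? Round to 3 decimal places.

Need L with P(μ ≥ L) = 0.50: L = 8.64 − z_{0.5}·0.51.
z = 0.000; L = 8.64 − 0.000 × 0.51 = 8.640.

8.640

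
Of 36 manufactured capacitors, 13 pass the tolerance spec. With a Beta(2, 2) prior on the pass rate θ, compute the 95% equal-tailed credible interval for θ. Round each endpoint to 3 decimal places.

[0.234, 0.528]

Posterior: Beta(2+13, 2+23) = Beta(15, 25).
Equal-tailed 95% interval: the 0.025 and 0.975 quantiles of Beta(15, 25).
Posterior mean ≈ 0.375, SD ≈ 0.076; a Normal approximation gives roughly [0.227, 0.523].
Exact: F⁻¹(0.025) = 0.234; F⁻¹(0.975) = 0.528.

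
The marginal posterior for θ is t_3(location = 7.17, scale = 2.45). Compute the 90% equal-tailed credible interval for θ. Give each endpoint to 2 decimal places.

The t_3 distribution is symmetric; the 90% interval is 7.17 ± t·2.45 with t_{0.95,3} = 2.353.
Half-width: 2.353 × 2.45 = 5.77.
7.17 − 5.77 = 1.40; 7.17 + 5.77 = 12.94.

[1.40, 12.94]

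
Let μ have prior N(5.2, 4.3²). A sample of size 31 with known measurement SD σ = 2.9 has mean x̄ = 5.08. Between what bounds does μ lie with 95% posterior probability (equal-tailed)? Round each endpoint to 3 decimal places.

[4.068, 6.095]

Posterior precision = 1/4.3² + 31/2.9² = 0.0541 + 3.6861 = 3.7402, so posterior SD = 0.5171.
Posterior mean = (5.2/4.3² + 31·5.08/2.9²) / 3.7402 = 5.0817.
Interval: 5.0817 ± 1.960 × 0.5171 → [4.068, 6.095].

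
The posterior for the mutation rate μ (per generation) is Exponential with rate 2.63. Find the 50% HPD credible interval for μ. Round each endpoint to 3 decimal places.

[0.000, 0.264]

The exponential density is strictly decreasing on [0, ∞), so the HPD interval is anchored at 0: [0, q] with P(μ ≤ q) = 0.50.
q = −ln(1 − 0.50) / 2.63 = 0.6931 / 2.63 = 0.264.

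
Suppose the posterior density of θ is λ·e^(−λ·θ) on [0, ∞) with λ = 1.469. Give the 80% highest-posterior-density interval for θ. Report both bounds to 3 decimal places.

The exponential density is strictly decreasing on [0, ∞), so the HPD interval is anchored at 0: [0, q] with P(θ ≤ q) = 0.80.
q = −ln(1 − 0.80) / 1.469 = 1.6094 / 1.469 = 1.096.

[0.000, 1.096]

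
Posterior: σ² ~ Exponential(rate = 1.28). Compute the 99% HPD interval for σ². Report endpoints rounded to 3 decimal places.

The exponential density is strictly decreasing on [0, ∞), so the HPD interval is anchored at 0: [0, q] with P(σ² ≤ q) = 0.99.
q = −ln(1 − 0.99) / 1.28 = 4.6052 / 1.28 = 3.598.

[0.000, 3.598]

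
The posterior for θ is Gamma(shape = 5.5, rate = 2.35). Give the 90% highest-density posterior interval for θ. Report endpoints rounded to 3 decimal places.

The posterior is unimodal and skewed, so the HPD interval has equal density at both endpoints and is the shortest 90% interval.
Solving f(0.772) = f(3.848) with F(3.848) − F(0.772) = 0.90 gives [0.772, 3.848].
For comparison, the equal-tailed interval is [0.973, 4.186]; the HPD is narrower and shifted toward the mode.

[0.772, 3.848]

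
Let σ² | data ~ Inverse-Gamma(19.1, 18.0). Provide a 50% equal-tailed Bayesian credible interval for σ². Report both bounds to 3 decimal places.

[0.824, 1.125]

Inverse-Gamma(19.1, 18.0) quantiles: F⁻¹(0.25) and F⁻¹(0.75).
Equivalently, 1/σ² ~ Gamma(19.1, rate = 18.0); invert its 0.75 and 0.25 quantiles.
Posterior mean ≈ 0.994, SD ≈ 0.240; a Normal approximation gives roughly [0.832, 1.157].
Exact: lower = 0.824; upper = 1.125.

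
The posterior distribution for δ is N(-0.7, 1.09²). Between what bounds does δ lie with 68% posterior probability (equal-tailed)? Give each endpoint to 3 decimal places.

[-1.784, 0.384]

The posterior is symmetric, so the 68% equal-tailed interval is δ = -0.7 ± z·1.09 with z = 0.994.
Half-width: 0.994 × 1.09 = 1.084.
-0.7 − 1.084 = -1.784; -0.7 + 1.084 = 0.384.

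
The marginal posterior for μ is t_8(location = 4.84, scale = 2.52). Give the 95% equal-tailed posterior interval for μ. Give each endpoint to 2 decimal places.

The t_8 distribution is symmetric; the 95% interval is 4.84 ± t·2.52 with t_{0.975,8} = 2.306.
Half-width: 2.306 × 2.52 = 5.81.
4.84 − 5.81 = -0.97; 4.84 + 5.81 = 10.65.

[-0.97, 10.65]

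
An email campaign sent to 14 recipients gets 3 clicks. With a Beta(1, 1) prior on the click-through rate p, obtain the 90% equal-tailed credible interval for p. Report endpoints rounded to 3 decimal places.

[0.097, 0.440]

Posterior: Beta(1+3, 1+11) = Beta(4, 12).
Equal-tailed 90% interval: the 0.05 and 0.95 quantiles of Beta(4, 12).
Posterior mean ≈ 0.250, SD ≈ 0.105; a Normal approximation gives roughly [0.077, 0.423].
Exact: F⁻¹(0.05) = 0.097; F⁻¹(0.95) = 0.440.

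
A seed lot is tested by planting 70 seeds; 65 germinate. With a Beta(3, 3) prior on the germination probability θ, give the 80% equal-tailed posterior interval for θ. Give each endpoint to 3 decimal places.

[0.848, 0.937]

Posterior: Beta(3+65, 3+5) = Beta(68, 8).
Equal-tailed 80% interval: the 0.1 and 0.9 quantiles of Beta(68, 8).
Posterior mean ≈ 0.895, SD ≈ 0.035; a Normal approximation gives roughly [0.850, 0.940].
Exact: F⁻¹(0.1) = 0.848; F⁻¹(0.9) = 0.937.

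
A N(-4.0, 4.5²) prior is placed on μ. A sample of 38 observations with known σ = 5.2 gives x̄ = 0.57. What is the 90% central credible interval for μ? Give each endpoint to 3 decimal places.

[-0.949, 1.779]

Posterior precision = 1/4.5² + 38/5.2² = 0.0494 + 1.4053 = 1.4547, so posterior SD = 0.8291.
Posterior mean = (-4.0/4.5² + 38·0.57/5.2²) / 1.4547 = 0.4149.
Interval: 0.4149 ± 1.645 × 0.8291 → [-0.949, 1.779].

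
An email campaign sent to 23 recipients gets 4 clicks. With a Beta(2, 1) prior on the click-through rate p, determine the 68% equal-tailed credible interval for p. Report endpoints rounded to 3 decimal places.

[0.150, 0.312]

Posterior: Beta(2+4, 1+19) = Beta(6, 20).
Equal-tailed 68% interval: the 0.16 and 0.84 quantiles of Beta(6, 20).
Posterior mean ≈ 0.231, SD ≈ 0.081; a Normal approximation gives roughly [0.150, 0.311].
Exact: F⁻¹(0.16) = 0.150; F⁻¹(0.84) = 0.312.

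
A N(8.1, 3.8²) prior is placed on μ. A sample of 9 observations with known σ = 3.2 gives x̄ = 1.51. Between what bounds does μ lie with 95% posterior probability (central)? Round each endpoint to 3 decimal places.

[-0.022, 4.004]

Posterior precision = 1/3.8² + 9/3.2² = 0.0693 + 0.8789 = 0.9482, so posterior SD = 1.0270.
Posterior mean = (8.1/3.8² + 9·1.51/3.2²) / 0.9482 = 1.9913.
Interval: 1.9913 ± 1.960 × 1.0270 → [-0.022, 4.004].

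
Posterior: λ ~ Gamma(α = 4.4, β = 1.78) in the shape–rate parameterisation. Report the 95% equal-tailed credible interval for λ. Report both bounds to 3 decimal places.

[0.729, 5.261]

Posterior: Gamma(shape 4.4, rate 1.78).
Equal-tailed 95% interval: Gamma(4.4, 1.78) quantiles at 0.025 and 0.975.
Posterior mean ≈ 2.472, SD ≈ 1.178; a Normal approximation gives roughly [0.162, 4.782].
Exact: lower = 0.729; upper = 5.261.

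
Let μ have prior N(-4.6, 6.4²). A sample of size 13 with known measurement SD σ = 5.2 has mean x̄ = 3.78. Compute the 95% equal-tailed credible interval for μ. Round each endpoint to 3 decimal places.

Posterior precision = 1/6.4² + 13/5.2² = 0.0244 + 0.4808 = 0.5052, so posterior SD = 1.4069.
Posterior mean = (-4.6/6.4² + 13·3.78/5.2²) / 0.5052 = 3.3750.
Interval: 3.3750 ± 1.960 × 1.4069 → [0.617, 6.133].

[0.617, 6.133]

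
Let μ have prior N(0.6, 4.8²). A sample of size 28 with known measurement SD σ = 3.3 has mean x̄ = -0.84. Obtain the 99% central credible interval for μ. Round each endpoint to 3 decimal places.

[-2.409, 0.777]

Posterior precision = 1/4.8² + 28/3.3² = 0.0434 + 2.5712 = 2.6146, so posterior SD = 0.6184.
Posterior mean = (0.6/4.8² + 28·-0.84/3.3²) / 2.6146 = -0.8161.
Interval: -0.8161 ± 2.576 × 0.6184 → [-2.409, 0.777].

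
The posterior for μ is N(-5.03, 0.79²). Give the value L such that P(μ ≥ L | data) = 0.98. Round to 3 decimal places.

Need L with P(μ ≥ L) = 0.98: L = -5.03 − z_{0.02}·0.79.
z = 2.054; L = -5.03 − 2.054 × 0.79 = -6.652.

-6.652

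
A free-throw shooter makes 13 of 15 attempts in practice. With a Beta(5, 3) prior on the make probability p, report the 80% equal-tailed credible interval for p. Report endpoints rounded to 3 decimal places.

Posterior: Beta(5+13, 3+2) = Beta(18, 5).
Equal-tailed 80% interval: the 0.1 and 0.9 quantiles of Beta(18, 5).
Posterior mean ≈ 0.783, SD ≈ 0.084; a Normal approximation gives roughly [0.675, 0.891].
Exact: F⁻¹(0.1) = 0.669; F⁻¹(0.9) = 0.885.

[0.669, 0.885]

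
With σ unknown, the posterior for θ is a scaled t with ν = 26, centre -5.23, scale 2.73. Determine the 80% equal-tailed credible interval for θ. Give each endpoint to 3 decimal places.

The t_26 distribution is symmetric; the 80% interval is -5.23 ± t·2.73 with t_{0.9,26} = 1.315.
Half-width: 1.315 × 2.73 = 3.590.
-5.23 − 3.590 = -8.820; -5.23 + 3.590 = -1.640.

[-8.820, -1.640]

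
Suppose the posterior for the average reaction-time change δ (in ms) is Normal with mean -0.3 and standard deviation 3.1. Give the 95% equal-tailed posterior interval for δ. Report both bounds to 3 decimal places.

The posterior is symmetric, so the 95% equal-tailed interval is δ = -0.3 ± z·3.1 with z = 1.960.
Half-width: 1.960 × 3.1 = 6.076.
-0.3 − 6.076 = -6.376; -0.3 + 6.076 = 5.776.

[-6.376, 5.776]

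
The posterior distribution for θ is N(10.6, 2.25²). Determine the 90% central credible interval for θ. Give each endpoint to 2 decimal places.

The posterior is symmetric, so the 90% equal-tailed interval is θ = 10.6 ± z·2.25 with z = 1.645.
Half-width: 1.645 × 2.25 = 3.70.
10.6 − 3.70 = 6.90; 10.6 + 3.70 = 14.30.

[6.90, 14.30]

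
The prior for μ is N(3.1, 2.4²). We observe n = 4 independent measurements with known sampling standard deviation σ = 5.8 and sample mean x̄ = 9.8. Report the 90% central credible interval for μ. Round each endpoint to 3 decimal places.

Posterior precision = 1/2.4² + 4/5.8² = 0.1736 + 0.1189 = 0.2925, so posterior SD = 1.8489.
Posterior mean = (3.1/2.4² + 4·9.8/5.8²) / 0.2925 = 5.8235.
Interval: 5.8235 ± 1.645 × 1.8489 → [2.782, 8.865].

[2.782, 8.865]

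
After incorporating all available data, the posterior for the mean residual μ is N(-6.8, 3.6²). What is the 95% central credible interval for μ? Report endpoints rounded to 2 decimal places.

The posterior is symmetric, so the 95% equal-tailed interval is μ = -6.8 ± z·3.6 with z = 1.960.
Half-width: 1.960 × 3.6 = 7.06.
-6.8 − 7.06 = -13.86; -6.8 + 7.06 = 0.26.

[-13.86, 0.26]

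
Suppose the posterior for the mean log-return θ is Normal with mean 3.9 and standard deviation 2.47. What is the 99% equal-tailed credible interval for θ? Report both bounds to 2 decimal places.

[-2.46, 10.26]

The posterior is symmetric, so the 99% equal-tailed interval is θ = 3.9 ± z·2.47 with z = 2.576.
Half-width: 2.576 × 2.47 = 6.36.
3.9 − 6.36 = -2.46; 3.9 + 6.36 = 10.26.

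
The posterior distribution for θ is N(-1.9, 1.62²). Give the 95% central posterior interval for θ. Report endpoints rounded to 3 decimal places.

The posterior is symmetric, so the 95% equal-tailed interval is θ = -1.9 ± z·1.62 with z = 1.960.
Half-width: 1.960 × 1.62 = 3.175.
-1.9 − 3.175 = -5.075; -1.9 + 3.175 = 1.275.

[-5.075, 1.275]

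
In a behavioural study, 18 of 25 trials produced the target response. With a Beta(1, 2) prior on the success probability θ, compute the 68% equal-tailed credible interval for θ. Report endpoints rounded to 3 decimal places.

[0.591, 0.766]

Posterior: Beta(1+18, 2+7) = Beta(19, 9).
Equal-tailed 68% interval: the 0.16 and 0.84 quantiles of Beta(19, 9).
Posterior mean ≈ 0.679, SD ≈ 0.087; a Normal approximation gives roughly [0.592, 0.765].
Exact: F⁻¹(0.16) = 0.591; F⁻¹(0.84) = 0.766.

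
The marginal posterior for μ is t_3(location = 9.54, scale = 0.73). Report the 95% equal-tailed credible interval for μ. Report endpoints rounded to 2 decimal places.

[7.22, 11.86]

The t_3 distribution is symmetric; the 95% interval is 9.54 ± t·0.73 with t_{0.975,3} = 3.182.
Half-width: 3.182 × 0.73 = 2.32.
9.54 − 2.32 = 7.22; 9.54 + 2.32 = 11.86.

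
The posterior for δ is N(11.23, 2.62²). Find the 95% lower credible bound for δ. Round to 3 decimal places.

6.920

Need L with P(δ ≥ L) = 0.95: L = 11.23 − z_{0.05}·2.62.
z = 1.645; L = 11.23 − 1.645 × 2.62 = 6.920.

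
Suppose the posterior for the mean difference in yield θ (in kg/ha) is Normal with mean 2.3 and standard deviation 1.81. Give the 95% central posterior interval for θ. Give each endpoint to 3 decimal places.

[-1.248, 5.848]

The posterior is symmetric, so the 95% equal-tailed interval is θ = 2.3 ± z·1.81 with z = 1.960.
Half-width: 1.960 × 1.81 = 3.548.
2.3 − 3.548 = -1.248; 2.3 + 3.548 = 5.848.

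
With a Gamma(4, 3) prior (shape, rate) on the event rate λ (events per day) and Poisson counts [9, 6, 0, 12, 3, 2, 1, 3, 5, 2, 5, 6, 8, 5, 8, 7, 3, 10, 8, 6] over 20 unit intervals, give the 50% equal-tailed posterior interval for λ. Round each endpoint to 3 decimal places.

Posterior: Gamma(4+109, 3+20) = Gamma(113, 23) (shape, rate).
Equal-tailed 50% interval: Gamma(113, 23) quantiles at 0.25 and 0.75.
Posterior mean ≈ 4.913, SD ≈ 0.462; a Normal approximation gives roughly [4.601, 5.225].
Exact: lower = 4.594; upper = 5.216.

[4.594, 5.216]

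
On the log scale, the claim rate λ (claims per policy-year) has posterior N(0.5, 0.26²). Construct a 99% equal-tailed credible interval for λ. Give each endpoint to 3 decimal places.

[0.844, 3.221]

On the log scale the 99% interval is 0.5 ± 2.576 × 0.26 = [-0.1697, 1.1697].
Exponentiate: [e^-0.1697, e^1.1697] = [0.844, 3.221].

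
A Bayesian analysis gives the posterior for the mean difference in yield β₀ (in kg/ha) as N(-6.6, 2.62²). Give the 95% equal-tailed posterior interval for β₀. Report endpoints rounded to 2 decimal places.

[-11.74, -1.46]

The posterior is symmetric, so the 95% equal-tailed interval is β₀ = -6.6 ± z·2.62 with z = 1.960.
Half-width: 1.960 × 2.62 = 5.14.
-6.6 − 5.14 = -11.74; -6.6 + 5.14 = -1.46.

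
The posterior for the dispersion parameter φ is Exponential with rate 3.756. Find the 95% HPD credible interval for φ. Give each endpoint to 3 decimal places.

The exponential density is strictly decreasing on [0, ∞), so the HPD interval is anchored at 0: [0, q] with P(φ ≤ q) = 0.95.
q = −ln(1 − 0.95) / 3.756 = 2.9957 / 3.756 = 0.798.

[0.000, 0.798]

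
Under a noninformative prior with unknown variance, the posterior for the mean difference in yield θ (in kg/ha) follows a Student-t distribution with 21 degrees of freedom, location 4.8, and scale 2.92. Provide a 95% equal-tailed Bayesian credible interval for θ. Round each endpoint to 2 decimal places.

The t_21 distribution is symmetric; the 95% interval is 4.8 ± t·2.92 with t_{0.975,21} = 2.080.
Half-width: 2.080 × 2.92 = 6.07.
4.8 − 6.07 = -1.27; 4.8 + 6.07 = 10.87.

[-1.27, 10.87]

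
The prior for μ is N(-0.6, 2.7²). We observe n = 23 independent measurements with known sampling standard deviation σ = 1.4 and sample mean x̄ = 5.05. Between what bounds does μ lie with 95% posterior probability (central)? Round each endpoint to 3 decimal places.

[4.416, 5.554]

Posterior precision = 1/2.7² + 23/1.4² = 0.1372 + 11.7347 = 11.8719, so posterior SD = 0.2902.
Posterior mean = (-0.6/2.7² + 23·5.05/1.4²) / 11.8719 = 4.9847.
Interval: 4.9847 ± 1.960 × 0.2902 → [4.416, 5.554].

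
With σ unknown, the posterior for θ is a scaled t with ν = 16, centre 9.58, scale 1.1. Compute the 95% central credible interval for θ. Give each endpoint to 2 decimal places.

The t_16 distribution is symmetric; the 95% interval is 9.58 ± t·1.1 with t_{0.975,16} = 2.120.
Half-width: 2.120 × 1.1 = 2.33.
9.58 − 2.33 = 7.25; 9.58 + 2.33 = 11.91.

[7.25, 11.91]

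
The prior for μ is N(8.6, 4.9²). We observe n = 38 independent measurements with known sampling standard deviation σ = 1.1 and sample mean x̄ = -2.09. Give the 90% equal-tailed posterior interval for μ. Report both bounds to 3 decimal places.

Posterior precision = 1/4.9² + 38/1.1² = 0.0416 + 31.4050 = 31.4466, so posterior SD = 0.1783.
Posterior mean = (8.6/4.9² + 38·-2.09/1.1²) / 31.4466 = -2.0758.
Interval: -2.0758 ± 1.645 × 0.1783 → [-2.369, -1.783].

[-2.369, -1.783]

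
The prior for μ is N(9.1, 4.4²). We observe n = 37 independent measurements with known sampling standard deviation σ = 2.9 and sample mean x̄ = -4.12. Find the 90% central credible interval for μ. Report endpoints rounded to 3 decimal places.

[-4.746, -3.187]

Posterior precision = 1/4.4² + 37/2.9² = 0.0517 + 4.3995 = 4.4512, so posterior SD = 0.4740.
Posterior mean = (9.1/4.4² + 37·-4.12/2.9²) / 4.4512 = -3.9666.
Interval: -3.9666 ± 1.645 × 0.4740 → [-4.746, -3.187].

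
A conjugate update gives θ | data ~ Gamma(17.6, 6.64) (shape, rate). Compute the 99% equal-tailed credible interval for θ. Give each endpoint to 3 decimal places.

[1.305, 4.558]

Posterior: Gamma(shape 17.6, rate 6.64).
Equal-tailed 99% interval: Gamma(17.6, 6.64) quantiles at 0.005 and 0.995.
Posterior mean ≈ 2.651, SD ≈ 0.632; a Normal approximation gives roughly [1.023, 4.278].
Exact: lower = 1.305; upper = 4.558.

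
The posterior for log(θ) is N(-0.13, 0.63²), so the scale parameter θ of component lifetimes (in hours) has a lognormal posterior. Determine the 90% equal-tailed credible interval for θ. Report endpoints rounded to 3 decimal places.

[0.312, 2.475]

On the log scale the 90% interval is -0.13 ± 1.645 × 0.63 = [-1.1663, 0.9063].
Exponentiate: [e^-1.1663, e^0.9063] = [0.312, 2.475].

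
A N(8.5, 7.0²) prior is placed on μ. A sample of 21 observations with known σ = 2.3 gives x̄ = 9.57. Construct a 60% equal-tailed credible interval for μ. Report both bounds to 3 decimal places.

Posterior precision = 1/7.0² + 21/2.3² = 0.0204 + 3.9698 = 3.9902, so posterior SD = 0.5006.
Posterior mean = (8.5/7.0² + 21·9.57/2.3²) / 3.9902 = 9.5645.
Interval: 9.5645 ± 0.842 × 0.5006 → [9.143, 9.986].

[9.143, 9.986]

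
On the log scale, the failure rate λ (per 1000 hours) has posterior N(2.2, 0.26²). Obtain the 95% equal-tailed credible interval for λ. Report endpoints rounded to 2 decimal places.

On the log scale the 95% interval is 2.2 ± 1.960 × 0.26 = [1.6904, 2.7096].
Exponentiate: [e^1.6904, e^2.7096] = [5.42, 15.02].

[5.42, 15.02]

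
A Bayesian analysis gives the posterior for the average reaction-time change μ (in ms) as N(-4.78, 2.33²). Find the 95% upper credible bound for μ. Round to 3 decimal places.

Need U with P(μ ≤ U) = 0.95: U = -4.78 + z_{0.05}·2.33.
z = 1.645; U = -4.78 + 1.645 × 2.33 = -0.947.

-0.947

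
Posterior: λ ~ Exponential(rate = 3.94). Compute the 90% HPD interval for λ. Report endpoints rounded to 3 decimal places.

[0.000, 0.584]

The exponential density is strictly decreasing on [0, ∞), so the HPD interval is anchored at 0: [0, q] with P(λ ≤ q) = 0.90.
q = −ln(1 − 0.90) / 3.94 = 2.3026 / 3.94 = 0.584.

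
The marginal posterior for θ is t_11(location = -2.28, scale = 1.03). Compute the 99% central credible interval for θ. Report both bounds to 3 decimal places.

The t_11 distribution is symmetric; the 99% interval is -2.28 ± t·1.03 with t_{0.995,11} = 3.106.
Half-width: 3.106 × 1.03 = 3.199.
-2.28 − 3.199 = -5.479; -2.28 + 3.199 = 0.919.

[-5.479, 0.919]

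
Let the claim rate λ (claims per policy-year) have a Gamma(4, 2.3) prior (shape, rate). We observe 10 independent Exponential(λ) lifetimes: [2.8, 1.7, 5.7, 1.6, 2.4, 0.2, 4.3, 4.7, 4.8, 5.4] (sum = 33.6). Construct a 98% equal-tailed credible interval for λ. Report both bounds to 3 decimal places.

Posterior: Gamma(4+10, 2.3+33.6) = Gamma(14, 35.9) (shape, rate).
Equal-tailed 98% interval: Gamma(14, 35.9) quantiles at 0.01 and 0.99.
Posterior mean ≈ 0.390, SD ≈ 0.104; a Normal approximation gives roughly [0.148, 0.632].
Exact: lower = 0.189; upper = 0.672.

[0.189, 0.672]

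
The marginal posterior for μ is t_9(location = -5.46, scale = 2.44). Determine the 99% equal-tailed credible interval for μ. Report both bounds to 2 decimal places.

The t_9 distribution is symmetric; the 99% interval is -5.46 ± t·2.44 with t_{0.995,9} = 3.250.
Half-width: 3.250 × 2.44 = 7.93.
-5.46 − 7.93 = -13.39; -5.46 + 7.93 = 2.47.

[-13.39, 2.47]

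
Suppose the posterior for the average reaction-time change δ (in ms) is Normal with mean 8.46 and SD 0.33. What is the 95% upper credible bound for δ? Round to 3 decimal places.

Need U with P(δ ≤ U) = 0.95: U = 8.46 + z_{0.05}·0.33.
z = 1.645; U = 8.46 + 1.645 × 0.33 = 9.003.

9.003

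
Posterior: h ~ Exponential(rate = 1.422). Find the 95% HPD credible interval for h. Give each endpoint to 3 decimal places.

[0.000, 2.107]

The exponential density is strictly decreasing on [0, ∞), so the HPD interval is anchored at 0: [0, q] with P(h ≤ q) = 0.95.
q = −ln(1 − 0.95) / 1.422 = 2.9957 / 1.422 = 2.107.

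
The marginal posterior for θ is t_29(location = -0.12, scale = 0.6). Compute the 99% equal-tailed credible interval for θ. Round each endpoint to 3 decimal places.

[-1.774, 1.534]

The t_29 distribution is symmetric; the 99% interval is -0.12 ± t·0.6 with t_{0.995,29} = 2.756.
Half-width: 2.756 × 0.6 = 1.654.
-0.12 − 1.654 = -1.774; -0.12 + 1.654 = 1.534.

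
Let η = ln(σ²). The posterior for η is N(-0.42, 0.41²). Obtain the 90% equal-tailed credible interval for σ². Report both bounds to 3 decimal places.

[0.335, 1.290]

On the log scale the 90% interval is -0.42 ± 1.645 × 0.41 = [-1.0944, 0.2544].
Exponentiate: [e^-1.0944, e^0.2544] = [0.335, 1.290].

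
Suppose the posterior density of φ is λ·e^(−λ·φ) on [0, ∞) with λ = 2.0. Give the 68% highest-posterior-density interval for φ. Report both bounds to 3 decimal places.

[0.000, 0.570]

The exponential density is strictly decreasing on [0, ∞), so the HPD interval is anchored at 0: [0, q] with P(φ ≤ q) = 0.68.
q = −ln(1 − 0.68) / 2.0 = 1.1394 / 2.0 = 0.570.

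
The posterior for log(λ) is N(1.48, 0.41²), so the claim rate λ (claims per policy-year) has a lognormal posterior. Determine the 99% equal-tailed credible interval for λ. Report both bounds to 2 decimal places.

On the log scale the 99% interval is 1.48 ± 2.576 × 0.41 = [0.4239, 2.5361].
Exponentiate: [e^0.4239, e^2.5361] = [1.53, 12.63].

[1.53, 12.63]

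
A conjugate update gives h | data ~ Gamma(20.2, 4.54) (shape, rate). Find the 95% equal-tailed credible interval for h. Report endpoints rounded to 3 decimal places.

Posterior: Gamma(shape 20.2, rate 4.54).
Equal-tailed 95% interval: Gamma(20.2, 4.54) quantiles at 0.025 and 0.975.
Posterior mean ≈ 4.449, SD ≈ 0.990; a Normal approximation gives roughly [2.509, 6.390].
Exact: lower = 2.725; upper = 6.589.

[2.725, 6.589]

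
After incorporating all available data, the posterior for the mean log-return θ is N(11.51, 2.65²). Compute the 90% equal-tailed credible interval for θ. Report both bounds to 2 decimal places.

The posterior is symmetric, so the 90% equal-tailed interval is θ = 11.51 ± z·2.65 with z = 1.645.
Half-width: 1.645 × 2.65 = 4.36.
11.51 − 4.36 = 7.15; 11.51 + 4.36 = 15.87.

[7.15, 15.87]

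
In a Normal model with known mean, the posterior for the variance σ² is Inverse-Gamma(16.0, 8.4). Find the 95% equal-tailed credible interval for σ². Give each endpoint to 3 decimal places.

[0.340, 0.918]

Inverse-Gamma(16.0, 8.4) quantiles: F⁻¹(0.025) and F⁻¹(0.975).
Equivalently, 1/σ² ~ Gamma(16.0, rate = 8.4); invert its 0.975 and 0.025 quantiles.
Posterior mean ≈ 0.560, SD ≈ 0.150; a Normal approximation gives roughly [0.267, 0.853].
Exact: lower = 0.340; upper = 0.918.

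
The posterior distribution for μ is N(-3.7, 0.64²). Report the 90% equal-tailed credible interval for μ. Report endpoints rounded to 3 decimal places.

[-4.753, -2.647]

The posterior is symmetric, so the 90% equal-tailed interval is μ = -3.7 ± z·0.64 with z = 1.645.
Half-width: 1.645 × 0.64 = 1.053.
-3.7 − 1.053 = -4.753; -3.7 + 1.053 = -2.647.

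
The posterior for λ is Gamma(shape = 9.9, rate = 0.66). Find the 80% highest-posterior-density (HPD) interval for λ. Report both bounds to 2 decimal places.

The posterior is unimodal and skewed, so the HPD interval has equal density at both endpoints and is the shortest 80% interval.
Solving f(8.45) = f(20.21) with F(20.21) − F(8.45) = 0.80 gives [8.45, 20.21].
For comparison, the equal-tailed interval is [9.31, 21.34]; the HPD is narrower and shifted toward the mode.

[8.45, 20.21]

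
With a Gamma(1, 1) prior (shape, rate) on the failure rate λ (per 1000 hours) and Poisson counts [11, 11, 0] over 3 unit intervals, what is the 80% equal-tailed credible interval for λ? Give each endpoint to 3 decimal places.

[4.277, 7.330]

Posterior: Gamma(1+22, 1+3) = Gamma(23, 4) (shape, rate).
Equal-tailed 80% interval: Gamma(23, 4) quantiles at 0.1 and 0.9.
Posterior mean ≈ 5.750, SD ≈ 1.199; a Normal approximation gives roughly [4.213, 7.287].
Exact: lower = 4.277; upper = 7.330.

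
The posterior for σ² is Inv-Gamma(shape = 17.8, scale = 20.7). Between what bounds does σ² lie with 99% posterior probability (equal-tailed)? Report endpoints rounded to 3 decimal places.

Inverse-Gamma(17.8, 20.7) quantiles: F⁻¹(0.005) and F⁻¹(0.995).
Equivalently, 1/σ² ~ Gamma(17.8, rate = 20.7); invert its 0.995 and 0.005 quantiles.
Posterior mean ≈ 1.232, SD ≈ 0.310; a Normal approximation gives roughly [0.434, 2.031].
Exact: lower = 0.678; upper = 2.351.

[0.678, 2.351]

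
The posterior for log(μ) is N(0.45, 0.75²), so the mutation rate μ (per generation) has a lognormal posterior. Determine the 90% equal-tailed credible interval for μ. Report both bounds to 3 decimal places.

[0.457, 5.385]

On the log scale the 90% interval is 0.45 ± 1.645 × 0.75 = [-0.7836, 1.6836].
Exponentiate: [e^-0.7836, e^1.6836] = [0.457, 5.385].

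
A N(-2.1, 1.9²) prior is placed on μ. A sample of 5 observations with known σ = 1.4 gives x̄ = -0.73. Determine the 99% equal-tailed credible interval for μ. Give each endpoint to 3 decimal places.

Posterior precision = 1/1.9² + 5/1.4² = 0.2770 + 2.5510 = 2.8280, so posterior SD = 0.5946.
Posterior mean = (-2.1/1.9² + 5·-0.73/1.4²) / 2.8280 = -0.8642.
Interval: -0.8642 ± 2.576 × 0.5946 → [-2.396, 0.668].

[-2.396, 0.668]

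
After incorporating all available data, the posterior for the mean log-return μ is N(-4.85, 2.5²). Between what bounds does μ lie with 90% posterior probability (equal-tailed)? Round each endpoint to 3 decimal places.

[-8.962, -0.738]

The posterior is symmetric, so the 90% equal-tailed interval is μ = -4.85 ± z·2.5 with z = 1.645.
Half-width: 1.645 × 2.5 = 4.112.
-4.85 − 4.112 = -8.962; -4.85 + 4.112 = -0.738.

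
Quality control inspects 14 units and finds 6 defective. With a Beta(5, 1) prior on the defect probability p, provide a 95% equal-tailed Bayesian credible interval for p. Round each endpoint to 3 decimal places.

[0.335, 0.756]

Posterior: Beta(5+6, 1+8) = Beta(11, 9).
Equal-tailed 95% interval: the 0.025 and 0.975 quantiles of Beta(11, 9).
Posterior mean ≈ 0.550, SD ≈ 0.109; a Normal approximation gives roughly [0.337, 0.763].
Exact: F⁻¹(0.025) = 0.335; F⁻¹(0.975) = 0.756.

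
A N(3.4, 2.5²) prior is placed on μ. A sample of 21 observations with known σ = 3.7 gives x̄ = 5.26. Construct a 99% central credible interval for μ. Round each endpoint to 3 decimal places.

[3.105, 7.063]

Posterior precision = 1/2.5² + 21/3.7² = 0.1600 + 1.5340 = 1.6940, so posterior SD = 0.7683.
Posterior mean = (3.4/2.5² + 21·5.26/3.7²) / 1.6940 = 5.0843.
Interval: 5.0843 ± 2.576 × 0.7683 → [3.105, 7.063].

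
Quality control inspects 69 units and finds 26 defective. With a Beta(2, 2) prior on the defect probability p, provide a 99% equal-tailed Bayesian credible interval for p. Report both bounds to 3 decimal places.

[0.246, 0.533]

Posterior: Beta(2+26, 2+43) = Beta(28, 45).
Equal-tailed 99% interval: the 0.005 and 0.995 quantiles of Beta(28, 45).
Posterior mean ≈ 0.384, SD ≈ 0.057; a Normal approximation gives roughly [0.238, 0.529].
Exact: F⁻¹(0.005) = 0.246; F⁻¹(0.995) = 0.533.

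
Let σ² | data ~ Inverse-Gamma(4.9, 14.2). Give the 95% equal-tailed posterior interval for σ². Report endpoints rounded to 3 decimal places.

Inverse-Gamma(4.9, 14.2) quantiles: F⁻¹(0.025) and F⁻¹(0.975).
Equivalently, 1/σ² ~ Gamma(4.9, rate = 14.2); invert its 0.975 and 0.025 quantiles.
Posterior mean ≈ 3.641, SD ≈ 2.138; a Normal approximation gives roughly [-0.550, 7.832].
Exact: lower = 1.406; upper = 9.057.

[1.406, 9.057]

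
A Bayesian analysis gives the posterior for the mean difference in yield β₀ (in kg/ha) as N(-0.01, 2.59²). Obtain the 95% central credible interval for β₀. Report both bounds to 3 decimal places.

[-5.086, 5.066]

The posterior is symmetric, so the 95% equal-tailed interval is β₀ = -0.01 ± z·2.59 with z = 1.960.
Half-width: 1.960 × 2.59 = 5.076.
-0.01 − 5.076 = -5.086; -0.01 + 5.076 = 5.066.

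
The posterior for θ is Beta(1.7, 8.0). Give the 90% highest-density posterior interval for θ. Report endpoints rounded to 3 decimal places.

The posterior is unimodal and skewed, so the HPD interval has equal density at both endpoints and is the shortest 90% interval.
Solving f(0.006) = f(0.341) with F(0.341) − F(0.006) = 0.90 gives [0.006, 0.341].
For comparison, the equal-tailed interval is [0.029, 0.400]; the HPD is narrower and shifted toward the mode.

[0.006, 0.341]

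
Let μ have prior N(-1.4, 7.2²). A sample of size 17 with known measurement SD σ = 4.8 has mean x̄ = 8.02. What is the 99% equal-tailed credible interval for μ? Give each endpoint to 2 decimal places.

Posterior precision = 1/7.2² + 17/4.8² = 0.0193 + 0.7378 = 0.7571, so posterior SD = 1.1492.
Posterior mean = (-1.4/7.2² + 17·8.02/4.8²) / 0.7571 = 7.7800.
Interval: 7.7800 ± 2.576 × 1.1492 → [4.82, 10.74].

[4.82, 10.74]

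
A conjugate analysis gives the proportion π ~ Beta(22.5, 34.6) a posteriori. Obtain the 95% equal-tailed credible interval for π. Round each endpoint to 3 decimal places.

[0.272, 0.523]

Posterior: Beta(22.5, 34.6).
Equal-tailed 95% interval: the 0.025 and 0.975 quantiles of Beta(22.5, 34.6).
Posterior mean ≈ 0.394, SD ≈ 0.064; a Normal approximation gives roughly [0.268, 0.520].
Exact: F⁻¹(0.025) = 0.272; F⁻¹(0.975) = 0.523.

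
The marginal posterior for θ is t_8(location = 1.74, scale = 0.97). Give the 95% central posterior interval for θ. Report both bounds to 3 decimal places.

The t_8 distribution is symmetric; the 95% interval is 1.74 ± t·0.97 with t_{0.975,8} = 2.306.
Half-width: 2.306 × 0.97 = 2.237.
1.74 − 2.237 = -0.497; 1.74 + 2.237 = 3.977.

[-0.497, 3.977]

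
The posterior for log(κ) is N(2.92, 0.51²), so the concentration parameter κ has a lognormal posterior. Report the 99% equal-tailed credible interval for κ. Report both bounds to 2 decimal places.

On the log scale the 99% interval is 2.92 ± 2.576 × 0.51 = [1.6063, 4.2337].
Exponentiate: [e^1.6063, e^4.2337] = [4.98, 68.97].

[4.98, 68.97]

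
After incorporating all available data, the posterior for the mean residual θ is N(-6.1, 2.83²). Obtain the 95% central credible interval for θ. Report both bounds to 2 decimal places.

[-11.65, -0.55]

The posterior is symmetric, so the 95% equal-tailed interval is θ = -6.1 ± z·2.83 with z = 1.960.
Half-width: 1.960 × 2.83 = 5.55.
-6.1 − 5.55 = -11.65; -6.1 + 5.55 = -0.55.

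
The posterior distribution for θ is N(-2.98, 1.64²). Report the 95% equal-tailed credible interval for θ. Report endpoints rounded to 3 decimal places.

The posterior is symmetric, so the 95% equal-tailed interval is θ = -2.98 ± z·1.64 with z = 1.960.
Half-width: 1.960 × 1.64 = 3.214.
-2.98 − 3.214 = -6.194; -2.98 + 3.214 = 0.234.

[-6.194, 0.234]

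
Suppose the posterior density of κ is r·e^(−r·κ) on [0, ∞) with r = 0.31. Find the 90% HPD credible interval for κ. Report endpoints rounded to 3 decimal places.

The exponential density is strictly decreasing on [0, ∞), so the HPD interval is anchored at 0: [0, q] with P(κ ≤ q) = 0.90.
q = −ln(1 − 0.90) / 0.31 = 2.3026 / 0.31 = 7.428.

[0.000, 7.428]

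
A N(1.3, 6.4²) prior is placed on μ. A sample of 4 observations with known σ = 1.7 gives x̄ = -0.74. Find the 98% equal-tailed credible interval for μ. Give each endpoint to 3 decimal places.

[-2.665, 1.256]

Posterior precision = 1/6.4² + 4/1.7² = 0.0244 + 1.3841 = 1.4085, so posterior SD = 0.8426.
Posterior mean = (1.3/6.4² + 4·-0.74/1.7²) / 1.4085 = -0.7046.
Interval: -0.7046 ± 2.326 × 0.8426 → [-2.665, 1.256].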